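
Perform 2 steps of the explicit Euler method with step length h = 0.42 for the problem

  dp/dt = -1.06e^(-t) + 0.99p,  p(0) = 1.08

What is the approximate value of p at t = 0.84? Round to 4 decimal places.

Euler: p_{n+1} = p_n + h·f(t_n, p_n).
t=0.000000, p=1.080000: f=0.009200 → p ← 1.080000 + 0.42·0.009200 = 1.083864
t=0.420000, p=1.083864: f=0.376556 → p ← 1.083864 + 0.42·0.376556 = 1.242017
p(0.84) ≈ 1.2420

1.2420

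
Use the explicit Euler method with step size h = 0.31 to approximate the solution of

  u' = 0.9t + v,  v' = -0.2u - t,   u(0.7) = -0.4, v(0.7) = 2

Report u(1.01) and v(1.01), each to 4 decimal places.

0.4153, 1.8078

Euler on (u,v): u_{n+1} = u_n + h·u', v_{n+1} = v_n + h·v'.
0.700000: (-0.400000, 2.000000); f=(2.630000, -0.620000) → (0.415300, 1.807800)
(u(1.01), v(1.01)) ≈ (0.4153, 1.8078)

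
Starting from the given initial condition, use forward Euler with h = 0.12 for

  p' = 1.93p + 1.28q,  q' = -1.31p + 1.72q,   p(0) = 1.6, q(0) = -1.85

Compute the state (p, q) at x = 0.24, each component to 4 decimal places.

1.6955, -3.2610

Euler on (p,q): p_{n+1} = p_n + h·p', q_{n+1} = q_n + h·q'.
0.000000: (1.600000, -1.850000); f=(0.720000, -5.278000) → (1.686400, -2.483360)
0.120000: (1.686400, -2.483360); f=(0.076051, -6.480563) → (1.695526, -3.261028)
(p(0.24), q(0.24)) ≈ (1.6955, -3.2610)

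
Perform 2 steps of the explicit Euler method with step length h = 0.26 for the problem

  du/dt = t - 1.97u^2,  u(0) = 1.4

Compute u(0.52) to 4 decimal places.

Euler: u_{n+1} = u_n + h·f(t_n, u_n).
t=0.000000, u=1.400000: f=-3.861200 → u ← 1.400000 + 0.26·(-3.861200) = 0.396088
t=0.260000, u=0.396088: f=-0.049065 → u ← 0.396088 + 0.26·(-0.049065) = 0.383331
u(0.52) ≈ 0.3833

0.3833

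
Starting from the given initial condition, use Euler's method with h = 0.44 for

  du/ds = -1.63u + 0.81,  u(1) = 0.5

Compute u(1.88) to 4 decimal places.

0.4972

Euler: u_{n+1} = u_n + h·f(s_n, u_n).
s=1.000000, u=0.500000: f=-0.005000 → u ← 0.500000 + 0.44·(-0.005000) = 0.497800
s=1.440000, u=0.497800: f=-0.001414 → u ← 0.497800 + 0.44·(-0.001414) = 0.497178
u(1.88) ≈ 0.4972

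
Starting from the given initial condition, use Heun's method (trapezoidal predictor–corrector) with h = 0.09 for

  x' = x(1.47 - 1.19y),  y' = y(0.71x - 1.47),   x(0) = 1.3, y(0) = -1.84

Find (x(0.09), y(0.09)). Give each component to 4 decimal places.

Heun on (x,y): k1 = f(s_n, state_n); k2 = f(s_n + h, state_n + h·k1); state_{n+1} = state_n + (h/2)·(k1 + k2).
0.000000: (1.300000, -1.840000)
  k1 = (4.757480, 1.006480)
  predictor → (1.728173, -1.749417)
  k2 = (6.138136, 0.425103)
  → (1.790303, -1.775579)
(x(0.09), y(0.09)) ≈ (1.7903, -1.7756)

1.7903, -1.7756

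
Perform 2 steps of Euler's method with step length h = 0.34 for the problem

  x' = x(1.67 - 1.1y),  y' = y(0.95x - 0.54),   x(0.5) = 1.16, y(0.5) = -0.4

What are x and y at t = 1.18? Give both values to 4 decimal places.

Euler on (x,y): x_{n+1} = x_n + h·x', y_{n+1} = y_n + h·y'.
0.500000: (1.160000, -0.400000); f=(2.447600, -0.224800) → (1.992184, -0.476432)
0.840000: (1.992184, -0.476432); f=(4.371002, -0.644410) → (3.478325, -0.695531)
(x(1.18), y(1.18)) ≈ (3.4783, -0.6955)

3.4783, -0.6955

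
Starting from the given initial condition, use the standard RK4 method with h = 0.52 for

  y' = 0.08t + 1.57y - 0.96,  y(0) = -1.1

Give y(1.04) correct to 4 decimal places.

-8.0410

RK4: k1 = f(t_n, y_n); k2 = f(t_n + h/2, y_n + (h/2)·k1); k3 = f(t_n + h/2, y_n + (h/2)·k2); k4 = f(t_n + h, y_n + h·k3); y_{n+1} = y_n + (h/6)·(k1 + 2k2 + 2k3 + k4).
t=0.000000, y=-1.100000:
  k1 = f(0.000000, -1.100000) = -2.687000
  k2 = f(0.260000, -1.798620) = -3.763033
  k3 = f(0.260000, -2.078389) = -4.202270
  k4 = f(0.520000, -3.285181) = -6.076133
  y ← -1.100000 + (0.52/6)·(k1 + 2k2 + 2k3 + k4) = -3.240124
t=0.520000, y=-3.240124:
  k1 = f(0.520000, -3.240124) = -6.005395
  k2 = f(0.780000, -4.801527) = -8.435997
  k3 = f(0.780000, -5.433483) = -9.428169
  k4 = f(1.040000, -8.142772) = -13.660952
  y ← -3.240124 + (0.52/6)·(k1 + 2k2 + 2k3 + k4) = -8.040996
y(1.04) ≈ -8.0410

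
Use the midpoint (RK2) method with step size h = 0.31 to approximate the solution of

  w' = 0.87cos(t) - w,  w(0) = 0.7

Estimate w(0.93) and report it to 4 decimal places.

Midpoint: k1 = f(t_n, w_n); k2 = f(t_n + h/2, w_n + (h/2)·k1); w_{n+1} = w_n + h·k2.
t=0.000000, w=0.700000:
  k1 = f(0.000000, 0.700000) = 0.170000
  k2 = f(0.155000, 0.726350) = 0.133220
  w ← 0.700000 + 0.31·0.133220 = 0.741298
t=0.310000, w=0.741298:
  k1 = f(0.310000, 0.741298) = 0.087232
  k2 = f(0.465000, 0.754819) = 0.022806
  w ← 0.741298 + 0.31·0.022806 = 0.748368
t=0.620000, w=0.748368:
  k1 = f(0.620000, 0.748368) = -0.040294
  k2 = f(0.775000, 0.742122) = -0.120576
  w ← 0.748368 + 0.31·(-0.120576) = 0.710989
w(0.93) ≈ 0.7110

0.7110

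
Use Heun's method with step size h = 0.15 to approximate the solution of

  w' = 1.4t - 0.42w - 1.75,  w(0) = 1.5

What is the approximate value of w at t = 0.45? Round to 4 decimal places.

0.6588

Heun: k1 = f(t_n, w_n); k2 = f(t_n + h, w_n + h·k1); w_{n+1} = w_n + (h/2)·(k1 + k2).
t=0.000000, w=1.500000:
  k1 = f(0.000000, 1.500000) = -2.380000
  k2 = f(0.150000, 1.143000) = -2.020060
  w ← 1.500000 + (0.15/2)·(-2.380000 + (-2.020060)) = 1.169995
t=0.150000, w=1.169995:
  k1 = f(0.150000, 1.169995) = -2.031398
  k2 = f(0.300000, 0.865286) = -1.693420
  w ← 1.169995 + (0.15/2)·(-2.031398 + (-1.693420)) = 0.890634
t=0.300000, w=0.890634:
  k1 = f(0.300000, 0.890634) = -1.704066
  k2 = f(0.450000, 0.635024) = -1.386710
  w ← 0.890634 + (0.15/2)·(-1.704066 + (-1.386710)) = 0.658826
w(0.45) ≈ 0.6588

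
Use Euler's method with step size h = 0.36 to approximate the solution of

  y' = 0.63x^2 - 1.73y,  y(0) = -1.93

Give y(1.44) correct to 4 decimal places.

0.2740

Euler: y_{n+1} = y_n + h·f(x_n, y_n).
x=0.000000, y=-1.930000: f=3.338900 → y ← -1.930000 + 0.36·3.338900 = -0.727996
x=0.360000, y=-0.727996: f=1.341081 → y ← -0.727996 + 0.36·1.341081 = -0.245207
x=0.720000, y=-0.245207: f=0.750800 → y ← -0.245207 + 0.36·0.750800 = 0.025081
x=1.080000, y=0.025081: f=0.691442 → y ← 0.025081 + 0.36·0.691442 = 0.274000
y(1.44) ≈ 0.2740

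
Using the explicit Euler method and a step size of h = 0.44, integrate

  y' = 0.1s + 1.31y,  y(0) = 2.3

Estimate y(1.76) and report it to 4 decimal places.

14.3707

Euler: y_{n+1} = y_n + h·f(s_n, y_n).
s=0.000000, y=2.300000: f=3.013000 → y ← 2.300000 + 0.44·3.013000 = 3.625720
s=0.440000, y=3.625720: f=4.793693 → y ← 3.625720 + 0.44·4.793693 = 5.734945
s=0.880000, y=5.734945: f=7.600778 → y ← 5.734945 + 0.44·7.600778 = 9.079287
s=1.320000, y=9.079287: f=12.025866 → y ← 9.079287 + 0.44·12.025866 = 14.370669
y(1.76) ≈ 14.3707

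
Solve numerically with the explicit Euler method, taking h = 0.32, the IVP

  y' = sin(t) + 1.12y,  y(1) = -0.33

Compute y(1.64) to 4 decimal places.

Euler: y_{n+1} = y_n + h·f(t_n, y_n).
t=1.000000, y=-0.330000: f=0.471871 → y ← -0.330000 + 0.32·0.471871 = -0.179001
t=1.320000, y=-0.179001: f=0.768234 → y ← -0.179001 + 0.32·0.768234 = 0.066833
y(1.64) ≈ 0.0668

0.0668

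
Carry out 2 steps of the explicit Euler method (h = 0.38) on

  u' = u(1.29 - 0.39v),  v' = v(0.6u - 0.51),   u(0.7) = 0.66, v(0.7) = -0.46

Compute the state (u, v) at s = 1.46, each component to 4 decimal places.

Euler on (u,v): u_{n+1} = u_n + h·u', v_{n+1} = v_n + h·v'.
0.700000: (0.660000, -0.460000); f=(0.969804, 0.052440) → (1.028526, -0.440073)
1.080000: (1.028526, -0.440073); f=(1.503322, -0.047139) → (1.599788, -0.457985)
(u(1.46), v(1.46)) ≈ (1.5998, -0.4580)

1.5998, -0.4580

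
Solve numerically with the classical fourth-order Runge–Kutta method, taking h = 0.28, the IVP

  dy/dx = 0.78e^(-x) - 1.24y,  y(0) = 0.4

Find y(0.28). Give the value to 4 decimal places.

0.4423

RK4: k1 = f(x_n, y_n); k2 = f(x_n + h/2, y_n + (h/2)·k1); k3 = f(x_n + h/2, y_n + (h/2)·k2); k4 = f(x_n + h, y_n + h·k3); y_{n+1} = y_n + (h/6)·(k1 + 2k2 + 2k3 + k4).
x=0.000000, y=0.400000:
  k1 = f(0.000000, 0.400000) = 0.284000
  k2 = f(0.140000, 0.439760) = 0.132797
  k3 = f(0.140000, 0.418592) = 0.159046
  k4 = f(0.280000, 0.444533) = 0.038291
  y ← 0.400000 + (0.28/6)·(k1 + 2k2 + 2k3 + k4) = 0.442279
y(0.28) ≈ 0.4423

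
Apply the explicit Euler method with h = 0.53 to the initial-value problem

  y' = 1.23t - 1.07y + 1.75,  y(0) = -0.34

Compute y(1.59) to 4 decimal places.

Euler: y_{n+1} = y_n + h·f(t_n, y_n).
t=0.000000, y=-0.340000: f=2.113800 → y ← -0.340000 + 0.53·2.113800 = 0.780314
t=0.530000, y=0.780314: f=1.566964 → y ← 0.780314 + 0.53·1.566964 = 1.610805
t=1.060000, y=1.610805: f=1.330239 → y ← 1.610805 + 0.53·1.330239 = 2.315831
y(1.59) ≈ 2.3158

2.3158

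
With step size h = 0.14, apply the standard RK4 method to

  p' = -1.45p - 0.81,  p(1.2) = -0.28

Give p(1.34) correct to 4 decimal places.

RK4: k1 = f(x_n, p_n); k2 = f(x_n + h/2, p_n + (h/2)·k1); k3 = f(x_n + h/2, p_n + (h/2)·k2); k4 = f(x_n + h, p_n + h·k3); p_{n+1} = p_n + (h/6)·(k1 + 2k2 + 2k3 + k4).
x=1.200000, p=-0.280000:
  k1 = f(1.200000, -0.280000) = -0.404000
  k2 = f(1.270000, -0.308280) = -0.362994
  k3 = f(1.270000, -0.305410) = -0.367156
  k4 = f(1.340000, -0.331402) = -0.329467
  p ← -0.280000 + (0.14/6)·(k1 + 2k2 + 2k3 + k4) = -0.331188
p(1.34) ≈ -0.3312

-0.3312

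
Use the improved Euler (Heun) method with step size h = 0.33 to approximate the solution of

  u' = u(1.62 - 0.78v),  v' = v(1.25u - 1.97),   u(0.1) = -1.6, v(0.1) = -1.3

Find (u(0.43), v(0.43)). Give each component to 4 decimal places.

-2.9396, -0.8281

Heun on (u,v): k1 = f(t_n, state_n); k2 = f(t_n + h, state_n + h·k1); state_{n+1} = state_n + (h/2)·(k1 + k2).
0.100000: (-1.600000, -1.300000)
  k1 = (-4.214400, 5.161000)
  predictor → (-2.990752, 0.403130)
  k2 = (-3.904602, -2.301243)
  → (-2.939635, -0.828140)
(u(0.43), v(0.43)) ≈ (-2.9396, -0.8281)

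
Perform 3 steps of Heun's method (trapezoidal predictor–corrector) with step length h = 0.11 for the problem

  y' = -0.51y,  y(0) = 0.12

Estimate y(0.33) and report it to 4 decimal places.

Heun: k1 = f(x_n, y_n); k2 = f(x_n + h, y_n + h·k1); y_{n+1} = y_n + (h/2)·(k1 + k2).
x=0.000000, y=0.120000:
  k1 = f(0.000000, 0.120000) = -0.061200
  k2 = f(0.110000, 0.113268) = -0.057767
  y ← 0.120000 + (0.11/2)·(-0.061200 + (-0.057767)) = 0.113457
x=0.110000, y=0.113457:
  k1 = f(0.110000, 0.113457) = -0.057863
  k2 = f(0.220000, 0.107092) = -0.054617
  y ← 0.113457 + (0.11/2)·(-0.057863 + (-0.054617)) = 0.107270
x=0.220000, y=0.107270:
  k1 = f(0.220000, 0.107270) = -0.054708
  k2 = f(0.330000, 0.101253) = -0.051639
  y ← 0.107270 + (0.11/2)·(-0.054708 + (-0.051639)) = 0.101421
y(0.33) ≈ 0.1014

0.1014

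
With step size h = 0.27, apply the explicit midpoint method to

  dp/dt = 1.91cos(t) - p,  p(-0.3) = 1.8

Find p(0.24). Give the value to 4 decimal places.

1.8396

Midpoint: k1 = f(t_n, p_n); k2 = f(t_n + h/2, p_n + (h/2)·k1); p_{n+1} = p_n + h·k2.
t=-0.300000, p=1.800000:
  k1 = f(-0.300000, 1.800000) = 0.024693
  k2 = f(-0.165000, 1.803334) = 0.080726
  p ← 1.800000 + 0.27·0.080726 = 1.821796
t=-0.030000, p=1.821796:
  k1 = f(-0.030000, 1.821796) = 0.087345
  k2 = f(0.105000, 1.833587) = 0.065893
  p ← 1.821796 + 0.27·0.065893 = 1.839587
p(0.24) ≈ 1.8396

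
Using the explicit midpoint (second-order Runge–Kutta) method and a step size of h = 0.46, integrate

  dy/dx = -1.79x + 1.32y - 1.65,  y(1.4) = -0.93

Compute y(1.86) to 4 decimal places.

-4.3477

Midpoint: k1 = f(x_n, y_n); k2 = f(x_n + h/2, y_n + (h/2)·k1); y_{n+1} = y_n + h·k2.
x=1.400000, y=-0.930000:
  k1 = f(1.400000, -0.930000) = -5.383600
  k2 = f(1.630000, -2.168228) = -7.429761
  y ← -0.930000 + 0.46·(-7.429761) = -4.347690
y(1.86) ≈ -4.3477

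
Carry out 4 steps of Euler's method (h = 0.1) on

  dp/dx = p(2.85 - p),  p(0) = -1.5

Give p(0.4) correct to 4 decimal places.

-9.3685

Euler: p_{n+1} = p_n + h·f(x_n, p_n).
x=0.000000, p=-1.500000: f=-6.525000 → p ← -1.500000 + 0.1·(-6.525000) = -2.152500
x=0.100000, p=-2.152500: f=-10.767881 → p ← -2.152500 + 0.1·(-10.767881) = -3.229288
x=0.200000, p=-3.229288: f=-19.631773 → p ← -3.229288 + 0.1·(-19.631773) = -5.192465
x=0.300000, p=-5.192465: f=-41.760224 → p ← -5.192465 + 0.1·(-41.760224) = -9.368488
p(0.4) ≈ -9.3685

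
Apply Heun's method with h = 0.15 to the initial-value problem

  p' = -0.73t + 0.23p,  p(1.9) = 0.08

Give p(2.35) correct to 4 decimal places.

-0.6450

Heun: k1 = f(t_n, p_n); k2 = f(t_n + h, p_n + h·k1); p_{n+1} = p_n + (h/2)·(k1 + k2).
t=1.900000, p=0.080000:
  k1 = f(1.900000, 0.080000) = -1.368600
  k2 = f(2.050000, -0.125290) = -1.525317
  p ← 0.080000 + (0.15/2)·(-1.368600 + (-1.525317)) = -0.137044
t=2.050000, p=-0.137044:
  k1 = f(2.050000, -0.137044) = -1.528020
  k2 = f(2.200000, -0.366247) = -1.690237
  p ← -0.137044 + (0.15/2)·(-1.528020 + (-1.690237)) = -0.378413
t=2.200000, p=-0.378413:
  k1 = f(2.200000, -0.378413) = -1.693035
  k2 = f(2.350000, -0.632368) = -1.860945
  p ← -0.378413 + (0.15/2)·(-1.693035 + (-1.860945)) = -0.644961
p(2.35) ≈ -0.6450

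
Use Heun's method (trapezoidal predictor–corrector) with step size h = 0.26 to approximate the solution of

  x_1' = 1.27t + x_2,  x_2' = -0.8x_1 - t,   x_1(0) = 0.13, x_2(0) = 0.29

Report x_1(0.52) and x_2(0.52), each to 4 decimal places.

0.4157, 0.0541

Heun on (x_1,x_2): k1 = f(t_n, state_n); k2 = f(t_n + h, state_n + h·k1); state_{n+1} = state_n + (h/2)·(k1 + k2).
0.000000: (0.130000, 0.290000)
  k1 = (0.290000, -0.104000)
  predictor → (0.205400, 0.262960)
  k2 = (0.593160, -0.424320)
  → (0.244811, 0.221318)
0.260000: (0.244811, 0.221318)
  k1 = (0.551518, -0.455849)
  predictor → (0.388206, 0.102798)
  k2 = (0.763198, -0.830564)
  → (0.415724, 0.054085)
(x_1(0.52), x_2(0.52)) ≈ (0.4157, 0.0541)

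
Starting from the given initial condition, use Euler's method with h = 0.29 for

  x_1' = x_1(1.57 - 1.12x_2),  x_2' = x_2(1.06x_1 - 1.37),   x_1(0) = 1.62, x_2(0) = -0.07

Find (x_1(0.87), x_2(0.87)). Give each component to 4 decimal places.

5.2771, -0.1746

Euler on (x_1,x_2): x_1_{n+1} = x_1_n + h·x_1', x_2_{n+1} = x_2_n + h·x_2'.
0.000000: (1.620000, -0.070000); f=(2.670408, -0.024304) → (2.394418, -0.077048)
0.290000: (2.394418, -0.077048); f=(3.965861, -0.089999) → (3.544518, -0.103148)
0.580000: (3.544518, -0.103148); f=(5.974375, -0.246233) → (5.277087, -0.174555)
(x_1(0.87), x_2(0.87)) ≈ (5.2771, -0.1746)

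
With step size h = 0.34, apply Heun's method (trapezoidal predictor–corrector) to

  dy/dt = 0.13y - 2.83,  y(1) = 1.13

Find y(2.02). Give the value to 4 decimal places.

-1.7955

Heun: k1 = f(t_n, y_n); k2 = f(t_n + h, y_n + h·k1); y_{n+1} = y_n + (h/2)·(k1 + k2).
t=1.000000, y=1.130000:
  k1 = f(1.000000, 1.130000) = -2.683100
  k2 = f(1.340000, 0.217746) = -2.801693
  y ← 1.130000 + (0.34/2)·(-2.683100 + (-2.801693)) = 0.197585
t=1.340000, y=0.197585:
  k1 = f(1.340000, 0.197585) = -2.804314
  k2 = f(1.680000, -0.755882) = -2.928265
  y ← 0.197585 + (0.34/2)·(-2.804314 + (-2.928265)) = -0.776953
t=1.680000, y=-0.776953:
  k1 = f(1.680000, -0.776953) = -2.931004
  k2 = f(2.020000, -1.773494) = -3.060554
  y ← -0.776953 + (0.34/2)·(-2.931004 + (-3.060554)) = -1.795518
y(2.02) ≈ -1.7955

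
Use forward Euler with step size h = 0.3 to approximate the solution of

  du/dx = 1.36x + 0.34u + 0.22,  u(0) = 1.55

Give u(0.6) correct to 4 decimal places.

Euler: u_{n+1} = u_n + h·f(x_n, u_n).
x=0.000000, u=1.550000: f=0.747000 → u ← 1.550000 + 0.3·0.747000 = 1.774100
x=0.300000, u=1.774100: f=1.231194 → u ← 1.774100 + 0.3·1.231194 = 2.143458
u(0.6) ≈ 2.1435

2.1435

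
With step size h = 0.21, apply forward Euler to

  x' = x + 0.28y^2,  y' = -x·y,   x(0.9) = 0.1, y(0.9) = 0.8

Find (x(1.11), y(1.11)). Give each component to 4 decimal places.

0.1586, 0.7832

Euler on (x,y): x_{n+1} = x_n + h·x', y_{n+1} = y_n + h·y'.
0.900000: (0.100000, 0.800000); f=(0.279200, -0.080000) → (0.158632, 0.783200)
(x(1.11), y(1.11)) ≈ (0.1586, 0.7832)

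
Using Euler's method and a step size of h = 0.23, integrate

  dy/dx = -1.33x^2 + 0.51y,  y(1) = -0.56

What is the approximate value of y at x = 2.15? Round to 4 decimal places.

Euler: y_{n+1} = y_n + h·f(x_n, y_n).
x=1.000000, y=-0.560000: f=-1.615600 → y ← -0.560000 + 0.23·(-1.615600) = -0.931588
x=1.230000, y=-0.931588: f=-2.487267 → y ← -0.931588 + 0.23·(-2.487267) = -1.503659
x=1.460000, y=-1.503659: f=-3.601894 → y ← -1.503659 + 0.23·(-3.601894) = -2.332095
x=1.690000, y=-2.332095: f=-4.987981 → y ← -2.332095 + 0.23·(-4.987981) = -3.479331
x=1.920000, y=-3.479331: f=-6.677371 → y ← -3.479331 + 0.23·(-6.677371) = -5.015126
y(2.15) ≈ -5.0151

-5.0151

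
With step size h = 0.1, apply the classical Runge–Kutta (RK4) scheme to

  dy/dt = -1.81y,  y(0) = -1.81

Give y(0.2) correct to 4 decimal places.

-1.2603

RK4: k1 = f(t_n, y_n); k2 = f(t_n + h/2, y_n + (h/2)·k1); k3 = f(t_n + h/2, y_n + (h/2)·k2); k4 = f(t_n + h, y_n + h·k3); y_{n+1} = y_n + (h/6)·(k1 + 2k2 + 2k3 + k4).
t=0.000000, y=-1.810000:
  k1 = f(0.000000, -1.810000) = 3.276100
  k2 = f(0.050000, -1.646195) = 2.979613
  k3 = f(0.050000, -1.661019) = 3.006445
  k4 = f(0.100000, -1.509355) = 2.731933
  y ← -1.810000 + (0.1/6)·(k1 + 2k2 + 2k3 + k4) = -1.510331
t=0.100000, y=-1.510331:
  k1 = f(0.100000, -1.510331) = 2.733699
  k2 = f(0.150000, -1.373646) = 2.486299
  k3 = f(0.150000, -1.386016) = 2.508689
  k4 = f(0.200000, -1.259462) = 2.279626
  y ← -1.510331 + (0.1/6)·(k1 + 2k2 + 2k3 + k4) = -1.260276
y(0.2) ≈ -1.2603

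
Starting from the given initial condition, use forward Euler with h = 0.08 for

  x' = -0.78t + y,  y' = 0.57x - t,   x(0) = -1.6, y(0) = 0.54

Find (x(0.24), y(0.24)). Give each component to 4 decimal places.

-1.5032, 0.3073

Euler on (x,y): x_{n+1} = x_n + h·x', y_{n+1} = y_n + h·y'.
0.000000: (-1.600000, 0.540000); f=(0.540000, -0.912000) → (-1.556800, 0.467040)
0.080000: (-1.556800, 0.467040); f=(0.404640, -0.967376) → (-1.524429, 0.389650)
0.160000: (-1.524429, 0.389650); f=(0.264850, -1.028924) → (-1.503241, 0.307336)
(x(0.24), y(0.24)) ≈ (-1.5032, 0.3073)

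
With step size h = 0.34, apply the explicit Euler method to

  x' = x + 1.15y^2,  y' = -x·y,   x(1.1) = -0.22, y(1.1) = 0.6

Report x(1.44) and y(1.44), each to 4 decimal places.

-0.1540, 0.6449

Euler on (x,y): x_{n+1} = x_n + h·x', y_{n+1} = y_n + h·y'.
1.100000: (-0.220000, 0.600000); f=(0.194000, 0.132000) → (-0.154040, 0.644880)
(x(1.44), y(1.44)) ≈ (-0.1540, 0.6449)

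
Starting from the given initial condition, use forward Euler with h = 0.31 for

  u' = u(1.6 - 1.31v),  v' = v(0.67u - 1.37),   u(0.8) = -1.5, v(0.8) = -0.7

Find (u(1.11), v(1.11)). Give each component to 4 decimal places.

Euler on (u,v): u_{n+1} = u_n + h·u', v_{n+1} = v_n + h·v'.
0.800000: (-1.500000, -0.700000); f=(-3.775500, 1.662500) → (-2.670405, -0.184625)
(u(1.11), v(1.11)) ≈ (-2.6704, -0.1846)

-2.6704, -0.1846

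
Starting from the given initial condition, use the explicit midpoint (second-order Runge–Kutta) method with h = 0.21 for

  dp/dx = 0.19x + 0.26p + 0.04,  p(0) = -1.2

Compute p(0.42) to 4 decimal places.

Midpoint: k1 = f(x_n, p_n); k2 = f(x_n + h/2, p_n + (h/2)·k1); p_{n+1} = p_n + h·k2.
x=0.000000, p=-1.200000:
  k1 = f(0.000000, -1.200000) = -0.272000
  k2 = f(0.105000, -1.228560) = -0.259476
  p ← -1.200000 + 0.21·(-0.259476) = -1.254490
x=0.210000, p=-1.254490:
  k1 = f(0.210000, -1.254490) = -0.246267
  k2 = f(0.315000, -1.280348) = -0.233040
  p ← -1.254490 + 0.21·(-0.233040) = -1.303428
p(0.42) ≈ -1.3034

-1.3034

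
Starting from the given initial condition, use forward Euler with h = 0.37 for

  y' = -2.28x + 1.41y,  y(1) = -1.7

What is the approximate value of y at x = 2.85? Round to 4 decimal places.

Euler: y_{n+1} = y_n + h·f(x_n, y_n).
x=1.000000, y=-1.700000: f=-4.677000 → y ← -1.700000 + 0.37·(-4.677000) = -3.430490
x=1.370000, y=-3.430490: f=-7.960591 → y ← -3.430490 + 0.37·(-7.960591) = -6.375909
x=1.740000, y=-6.375909: f=-12.957231 → y ← -6.375909 + 0.37·(-12.957231) = -11.170084
x=2.110000, y=-11.170084: f=-20.560619 → y ← -11.170084 + 0.37·(-20.560619) = -18.777513
x=2.480000, y=-18.777513: f=-32.130693 → y ← -18.777513 + 0.37·(-32.130693) = -30.665870
y(2.85) ≈ -30.6659

-30.6659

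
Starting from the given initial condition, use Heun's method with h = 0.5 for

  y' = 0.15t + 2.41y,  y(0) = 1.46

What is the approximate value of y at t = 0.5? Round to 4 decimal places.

Heun: k1 = f(t_n, y_n); k2 = f(t_n + h, y_n + h·k1); y_{n+1} = y_n + (h/2)·(k1 + k2).
t=0.000000, y=1.460000:
  k1 = f(0.000000, 1.460000) = 3.518600
  k2 = f(0.500000, 3.219300) = 7.833513
  y ← 1.460000 + (0.5/2)·(3.518600 + 7.833513) = 4.298028
y(0.5) ≈ 4.2980

4.2980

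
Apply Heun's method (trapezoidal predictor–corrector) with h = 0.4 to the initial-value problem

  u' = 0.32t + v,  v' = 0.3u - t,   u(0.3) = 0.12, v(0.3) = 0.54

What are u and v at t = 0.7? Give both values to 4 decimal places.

0.3789, 0.3697

Heun on (u,v): k1 = f(t_n, state_n); k2 = f(t_n + h, state_n + h·k1); state_{n+1} = state_n + (h/2)·(k1 + k2).
0.300000: (0.120000, 0.540000)
  k1 = (0.636000, -0.264000)
  predictor → (0.374400, 0.434400)
  k2 = (0.658400, -0.587680)
  → (0.378880, 0.369664)
(u(0.7), v(0.7)) ≈ (0.3789, 0.3697)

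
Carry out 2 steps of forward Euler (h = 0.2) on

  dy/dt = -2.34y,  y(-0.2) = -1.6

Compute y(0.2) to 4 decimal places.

Euler: y_{n+1} = y_n + h·f(t_n, y_n).
t=-0.200000, y=-1.600000: f=3.744000 → y ← -1.600000 + 0.2·3.744000 = -0.851200
t=0.000000, y=-0.851200: f=1.991808 → y ← -0.851200 + 0.2·1.991808 = -0.452838
y(0.2) ≈ -0.4528

-0.4528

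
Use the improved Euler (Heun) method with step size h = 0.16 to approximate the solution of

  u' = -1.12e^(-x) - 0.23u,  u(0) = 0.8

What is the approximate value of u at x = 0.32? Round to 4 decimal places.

0.4479

Heun: k1 = f(x_n, u_n); k2 = f(x_n + h, u_n + h·k1); u_{n+1} = u_n + (h/2)·(k1 + k2).
x=0.000000, u=0.800000:
  k1 = f(0.000000, 0.800000) = -1.304000
  k2 = f(0.160000, 0.591360) = -1.090414
  u ← 0.800000 + (0.16/2)·(-1.304000 + (-1.090414)) = 0.608447
x=0.160000, u=0.608447:
  k1 = f(0.160000, 0.608447) = -1.094344
  k2 = f(0.320000, 0.433352) = -0.912958
  u ← 0.608447 + (0.16/2)·(-1.094344 + (-0.912958)) = 0.447863
u(0.32) ≈ 0.4479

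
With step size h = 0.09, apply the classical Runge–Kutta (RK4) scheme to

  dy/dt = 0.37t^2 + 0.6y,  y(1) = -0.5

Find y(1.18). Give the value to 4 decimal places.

-0.4735

RK4: k1 = f(t_n, y_n); k2 = f(t_n + h/2, y_n + (h/2)·k1); k3 = f(t_n + h/2, y_n + (h/2)·k2); k4 = f(t_n + h, y_n + h·k3); y_{n+1} = y_n + (h/6)·(k1 + 2k2 + 2k3 + k4).
t=1.000000, y=-0.500000:
  k1 = f(1.000000, -0.500000) = 0.070000
  k2 = f(1.045000, -0.496850) = 0.105939
  k3 = f(1.045000, -0.495233) = 0.106910
  k4 = f(1.090000, -0.490378) = 0.145370
  y ← -0.500000 + (0.09/6)·(k1 + 2k2 + 2k3 + k4) = -0.490384
t=1.090000, y=-0.490384:
  k1 = f(1.090000, -0.490384) = 0.145367
  k2 = f(1.135000, -0.483842) = 0.186338
  k3 = f(1.135000, -0.481999) = 0.187444
  k4 = f(1.180000, -0.473514) = 0.231080
  y ← -0.490384 + (0.09/6)·(k1 + 2k2 + 2k3 + k4) = -0.473524
y(1.18) ≈ -0.4735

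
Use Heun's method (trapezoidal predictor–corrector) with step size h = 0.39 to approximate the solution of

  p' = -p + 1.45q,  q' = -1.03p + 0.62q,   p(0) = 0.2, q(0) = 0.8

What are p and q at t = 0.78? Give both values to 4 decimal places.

Heun on (p,q): k1 = f(t_n, state_n); k2 = f(t_n + h, state_n + h·k1); state_{n+1} = state_n + (h/2)·(k1 + k2).
0.000000: (0.200000, 0.800000)
  k1 = (0.960000, 0.290000)
  predictor → (0.574400, 0.913100)
  k2 = (0.749595, -0.025510)
  → (0.533371, 0.851576)
0.390000: (0.533371, 0.851576)
  k1 = (0.701414, -0.021395)
  predictor → (0.806922, 0.843231)
  k2 = (0.415763, -0.308327)
  → (0.751220, 0.787280)
(p(0.78), q(0.78)) ≈ (0.7512, 0.7873)

0.7512, 0.7873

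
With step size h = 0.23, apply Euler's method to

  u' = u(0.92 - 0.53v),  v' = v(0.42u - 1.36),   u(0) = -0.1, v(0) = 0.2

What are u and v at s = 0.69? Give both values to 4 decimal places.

-0.1703, 0.0617

Euler on (u,v): u_{n+1} = u_n + h·u', v_{n+1} = v_n + h·v'.
0.000000: (-0.100000, 0.200000); f=(-0.081400, -0.280400) → (-0.118722, 0.135508)
0.230000: (-0.118722, 0.135508); f=(-0.100698, -0.191048) → (-0.141882, 0.091567)
0.460000: (-0.141882, 0.091567); f=(-0.123646, -0.129988) → (-0.170321, 0.061670)
(u(0.69), v(0.69)) ≈ (-0.1703, 0.0617)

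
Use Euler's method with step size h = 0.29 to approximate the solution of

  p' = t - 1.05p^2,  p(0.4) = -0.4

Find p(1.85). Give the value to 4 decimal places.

0.8581

Euler: p_{n+1} = p_n + h·f(t_n, p_n).
t=0.400000, p=-0.400000: f=0.232000 → p ← -0.400000 + 0.29·0.232000 = -0.332720
t=0.690000, p=-0.332720: f=0.573762 → p ← -0.332720 + 0.29·0.573762 = -0.166329
t=0.980000, p=-0.166329: f=0.950951 → p ← -0.166329 + 0.29·0.950951 = 0.109447
t=1.270000, p=0.109447: f=1.257422 → p ← 0.109447 + 0.29·1.257422 = 0.474099
t=1.560000, p=0.474099: f=1.323991 → p ← 0.474099 + 0.29·1.323991 = 0.858057
p(1.85) ≈ 0.8581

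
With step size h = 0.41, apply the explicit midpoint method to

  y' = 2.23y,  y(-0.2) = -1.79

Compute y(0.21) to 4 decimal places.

-4.1748

Midpoint: k1 = f(t_n, y_n); k2 = f(t_n + h/2, y_n + (h/2)·k1); y_{n+1} = y_n + h·k2.
t=-0.200000, y=-1.790000:
  k1 = f(-0.200000, -1.790000) = -3.991700
  k2 = f(0.005000, -2.608299) = -5.816506
  y ← -1.790000 + 0.41·(-5.816506) = -4.174767
y(0.21) ≈ -4.1748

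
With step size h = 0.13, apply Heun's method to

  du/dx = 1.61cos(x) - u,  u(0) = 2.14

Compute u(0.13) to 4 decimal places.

Heun: k1 = f(x_n, u_n); k2 = f(x_n + h, u_n + h·k1); u_{n+1} = u_n + (h/2)·(k1 + k2).
x=0.000000, u=2.140000:
  k1 = f(0.000000, 2.140000) = -0.530000
  k2 = f(0.130000, 2.071100) = -0.474685
  u ← 2.140000 + (0.13/2)·(-0.530000 + (-0.474685)) = 2.074695
u(0.13) ≈ 2.0747

2.0747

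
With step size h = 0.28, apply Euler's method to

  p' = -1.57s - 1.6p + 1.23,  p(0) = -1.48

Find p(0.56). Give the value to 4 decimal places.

Euler: p_{n+1} = p_n + h·f(s_n, p_n).
s=0.000000, p=-1.480000: f=3.598000 → p ← -1.480000 + 0.28·3.598000 = -0.472560
s=0.280000, p=-0.472560: f=1.546496 → p ← -0.472560 + 0.28·1.546496 = -0.039541
p(0.56) ≈ -0.0395

-0.0395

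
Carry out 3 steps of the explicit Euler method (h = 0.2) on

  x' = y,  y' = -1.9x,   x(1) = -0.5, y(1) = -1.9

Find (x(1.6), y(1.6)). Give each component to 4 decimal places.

Euler on (x,y): x_{n+1} = x_n + h·x', y_{n+1} = y_n + h·y'.
1.000000: (-0.500000, -1.900000); f=(-1.900000, 0.950000) → (-0.880000, -1.710000)
1.200000: (-0.880000, -1.710000); f=(-1.710000, 1.672000) → (-1.222000, -1.375600)
1.400000: (-1.222000, -1.375600); f=(-1.375600, 2.321800) → (-1.497120, -0.911240)
(x(1.6), y(1.6)) ≈ (-1.4971, -0.9112)

-1.4971, -0.9112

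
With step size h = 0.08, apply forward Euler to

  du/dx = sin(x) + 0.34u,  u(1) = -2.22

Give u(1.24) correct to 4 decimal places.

Euler: u_{n+1} = u_n + h·f(x_n, u_n).
x=1.000000, u=-2.220000: f=0.086671 → u ← -2.220000 + 0.08·0.086671 = -2.213066
x=1.080000, u=-2.213066: f=0.129515 → u ← -2.213066 + 0.08·0.129515 = -2.202705
x=1.160000, u=-2.202705: f=0.167883 → u ← -2.202705 + 0.08·0.167883 = -2.189274
u(1.24) ≈ -2.1893

-2.1893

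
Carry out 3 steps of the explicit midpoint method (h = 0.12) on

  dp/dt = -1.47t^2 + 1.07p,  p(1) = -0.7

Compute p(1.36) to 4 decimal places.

Midpoint: k1 = f(t_n, p_n); k2 = f(t_n + h/2, p_n + (h/2)·k1); p_{n+1} = p_n + h·k2.
t=1.000000, p=-0.700000:
  k1 = f(1.000000, -0.700000) = -2.219000
  k2 = f(1.060000, -0.833140) = -2.543152
  p ← -0.700000 + 0.12·(-2.543152) = -1.005178
t=1.120000, p=-1.005178:
  k1 = f(1.120000, -1.005178) = -2.919509
  k2 = f(1.180000, -1.180349) = -3.309801
  p ← -1.005178 + 0.12·(-3.309801) = -1.402354
t=1.240000, p=-1.402354:
  k1 = f(1.240000, -1.402354) = -3.760791
  k2 = f(1.300000, -1.628002) = -4.226262
  p ← -1.402354 + 0.12·(-4.226262) = -1.909506
p(1.36) ≈ -1.9095

-1.9095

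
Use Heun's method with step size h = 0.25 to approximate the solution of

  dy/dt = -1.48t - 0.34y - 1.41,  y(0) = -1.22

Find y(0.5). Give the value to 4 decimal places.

-1.8544

Heun: k1 = f(t_n, y_n); k2 = f(t_n + h, y_n + h·k1); y_{n+1} = y_n + (h/2)·(k1 + k2).
t=0.000000, y=-1.220000:
  k1 = f(0.000000, -1.220000) = -0.995200
  k2 = f(0.250000, -1.468800) = -1.280608
  y ← -1.220000 + (0.25/2)·(-0.995200 + (-1.280608)) = -1.504476
t=0.250000, y=-1.504476:
  k1 = f(0.250000, -1.504476) = -1.268478
  k2 = f(0.500000, -1.821596) = -1.530658
  y ← -1.504476 + (0.25/2)·(-1.268478 + (-1.530658)) = -1.854368
y(0.5) ≈ -1.8544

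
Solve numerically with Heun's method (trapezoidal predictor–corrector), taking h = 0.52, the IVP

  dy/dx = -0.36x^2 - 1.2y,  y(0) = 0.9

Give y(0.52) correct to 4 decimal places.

0.4883

Heun: k1 = f(x_n, y_n); k2 = f(x_n + h, y_n + h·k1); y_{n+1} = y_n + (h/2)·(k1 + k2).
x=0.000000, y=0.900000:
  k1 = f(0.000000, 0.900000) = -1.080000
  k2 = f(0.520000, 0.338400) = -0.503424
  y ← 0.900000 + (0.52/2)·(-1.080000 + (-0.503424)) = 0.488310
y(0.52) ≈ 0.4883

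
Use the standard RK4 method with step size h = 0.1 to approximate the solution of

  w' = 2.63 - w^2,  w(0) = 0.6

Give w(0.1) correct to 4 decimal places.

RK4: k1 = f(x_n, w_n); k2 = f(x_n + h/2, w_n + (h/2)·k1); k3 = f(x_n + h/2, w_n + (h/2)·k2); k4 = f(x_n + h, w_n + h·k3); w_{n+1} = w_n + (h/6)·(k1 + 2k2 + 2k3 + k4).
x=0.000000, w=0.600000:
  k1 = f(0.000000, 0.600000) = 2.270000
  k2 = f(0.050000, 0.713500) = 2.120918
  k3 = f(0.050000, 0.706046) = 2.131499
  k4 = f(0.100000, 0.813150) = 1.968787
  w ← 0.600000 + (0.1/6)·(k1 + 2k2 + 2k3 + k4) = 0.812394
w(0.1) ≈ 0.8124

0.8124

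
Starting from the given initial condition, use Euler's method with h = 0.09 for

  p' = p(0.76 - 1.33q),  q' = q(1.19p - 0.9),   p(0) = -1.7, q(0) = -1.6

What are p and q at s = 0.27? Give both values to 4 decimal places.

Euler on (p,q): p_{n+1} = p_n + h·p', q_{n+1} = q_n + h·q'.
0.000000: (-1.700000, -1.600000); f=(-4.909600, 4.676800) → (-2.141864, -1.179088)
0.090000: (-2.141864, -1.179088); f=(-4.986660, 4.066460) → (-2.590663, -0.813107)
0.180000: (-2.590663, -0.813107); f=(-4.770530, 3.238514) → (-3.020011, -0.521640)
(p(0.27), q(0.27)) ≈ (-3.0200, -0.5216)

-3.0200, -0.5216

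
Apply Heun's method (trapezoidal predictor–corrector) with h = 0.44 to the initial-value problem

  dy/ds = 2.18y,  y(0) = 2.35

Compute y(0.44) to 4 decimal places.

Heun: k1 = f(s_n, y_n); k2 = f(s_n + h, y_n + h·k1); y_{n+1} = y_n + (h/2)·(k1 + k2).
s=0.000000, y=2.350000:
  k1 = f(0.000000, 2.350000) = 5.123000
  k2 = f(0.440000, 4.604120) = 10.036982
  y ← 2.350000 + (0.44/2)·(5.123000 + 10.036982) = 5.685196
y(0.44) ≈ 5.6852

5.6852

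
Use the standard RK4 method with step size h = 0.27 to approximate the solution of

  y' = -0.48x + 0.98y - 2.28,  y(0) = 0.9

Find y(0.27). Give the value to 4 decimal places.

0.4488

RK4: k1 = f(x_n, y_n); k2 = f(x_n + h/2, y_n + (h/2)·k1); k3 = f(x_n + h/2, y_n + (h/2)·k2); k4 = f(x_n + h, y_n + h·k3); y_{n+1} = y_n + (h/6)·(k1 + 2k2 + 2k3 + k4).
x=0.000000, y=0.900000:
  k1 = f(0.000000, 0.900000) = -1.398000
  k2 = f(0.135000, 0.711270) = -1.647755
  k3 = f(0.135000, 0.677553) = -1.680798
  k4 = f(0.270000, 0.446185) = -1.972339
  y ← 0.900000 + (0.27/6)·(k1 + 2k2 + 2k3 + k4) = 0.448765
y(0.27) ≈ 0.4488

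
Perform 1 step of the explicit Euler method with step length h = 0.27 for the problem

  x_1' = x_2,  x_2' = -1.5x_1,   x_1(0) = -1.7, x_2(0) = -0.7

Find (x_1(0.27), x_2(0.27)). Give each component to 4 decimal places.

-1.8890, -0.0115

Euler on (x_1,x_2): x_1_{n+1} = x_1_n + h·x_1', x_2_{n+1} = x_2_n + h·x_2'.
0.000000: (-1.700000, -0.700000); f=(-0.700000, 2.550000) → (-1.889000, -0.011500)
(x_1(0.27), x_2(0.27)) ≈ (-1.8890, -0.0115)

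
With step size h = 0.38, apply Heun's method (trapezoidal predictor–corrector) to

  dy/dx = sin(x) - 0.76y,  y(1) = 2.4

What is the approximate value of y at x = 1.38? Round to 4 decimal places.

2.1072

Heun: k1 = f(x_n, y_n); k2 = f(x_n + h, y_n + h·k1); y_{n+1} = y_n + (h/2)·(k1 + k2).
x=1.000000, y=2.400000:
  k1 = f(1.000000, 2.400000) = -0.982529
  k2 = f(1.380000, 2.026639) = -0.558392
  y ← 2.400000 + (0.38/2)·(-0.982529 + (-0.558392)) = 2.107225
y(1.38) ≈ 2.1072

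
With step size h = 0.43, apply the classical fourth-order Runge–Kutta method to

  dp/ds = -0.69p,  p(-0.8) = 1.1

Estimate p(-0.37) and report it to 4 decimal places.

0.8176

RK4: k1 = f(s_n, p_n); k2 = f(s_n + h/2, p_n + (h/2)·k1); k3 = f(s_n + h/2, p_n + (h/2)·k2); k4 = f(s_n + h, p_n + h·k3); p_{n+1} = p_n + (h/6)·(k1 + 2k2 + 2k3 + k4).
s=-0.800000, p=1.100000:
  k1 = f(-0.800000, 1.100000) = -0.759000
  k2 = f(-0.585000, 0.936815) = -0.646402
  k3 = f(-0.585000, 0.961023) = -0.663106
  k4 = f(-0.370000, 0.814864) = -0.562256
  p ← 1.100000 + (0.43/6)·(k1 + 2k2 + 2k3 + k4) = 0.817614
p(-0.37) ≈ 0.8176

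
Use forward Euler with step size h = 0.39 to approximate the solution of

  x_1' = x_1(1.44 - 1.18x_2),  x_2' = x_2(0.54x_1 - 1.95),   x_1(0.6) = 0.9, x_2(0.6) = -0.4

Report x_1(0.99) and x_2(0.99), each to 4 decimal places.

Euler on (x_1,x_2): x_1_{n+1} = x_1_n + h·x_1', x_2_{n+1} = x_2_n + h·x_2'.
0.600000: (0.900000, -0.400000); f=(1.720800, 0.585600) → (1.571112, -0.171616)
(x_1(0.99), x_2(0.99)) ≈ (1.5711, -0.1716)

1.5711, -0.1716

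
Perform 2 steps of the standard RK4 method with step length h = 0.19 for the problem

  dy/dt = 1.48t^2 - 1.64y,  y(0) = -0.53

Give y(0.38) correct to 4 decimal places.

-0.2609

RK4: k1 = f(t_n, y_n); k2 = f(t_n + h/2, y_n + (h/2)·k1); k3 = f(t_n + h/2, y_n + (h/2)·k2); k4 = f(t_n + h, y_n + h·k3); y_{n+1} = y_n + (h/6)·(k1 + 2k2 + 2k3 + k4).
t=0.000000, y=-0.530000:
  k1 = f(0.000000, -0.530000) = 0.869200
  k2 = f(0.095000, -0.447426) = 0.747136
  k3 = f(0.095000, -0.459022) = 0.766153
  k4 = f(0.190000, -0.384431) = 0.683895
  y ← -0.530000 + (0.19/6)·(k1 + 2k2 + 2k3 + k4) = -0.384977
t=0.190000, y=-0.384977:
  k1 = f(0.190000, -0.384977) = 0.684790
  k2 = f(0.285000, -0.319922) = 0.644885
  k3 = f(0.285000, -0.323713) = 0.651102
  k4 = f(0.380000, -0.261268) = 0.642191
  y ← -0.384977 + (0.19/6)·(k1 + 2k2 + 2k3 + k4) = -0.260877
y(0.38) ≈ -0.2609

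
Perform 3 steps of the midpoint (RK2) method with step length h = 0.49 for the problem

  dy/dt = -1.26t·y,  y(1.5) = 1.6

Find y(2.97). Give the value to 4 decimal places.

Midpoint: k1 = f(t_n, y_n); k2 = f(t_n + h/2, y_n + (h/2)·k1); y_{n+1} = y_n + h·k2.
t=1.500000, y=1.600000:
  k1 = f(1.500000, 1.600000) = -3.024000
  k2 = f(1.745000, 0.859120) = -1.888947
  y ← 1.600000 + 0.49·(-1.888947) = 0.674416
t=1.990000, y=0.674416:
  k1 = f(1.990000, 0.674416) = -1.691030
  k2 = f(2.235000, 0.260113) = -0.732505
  y ← 0.674416 + 0.49·(-0.732505) = 0.315488
t=2.480000, y=0.315488:
  k1 = f(2.480000, 0.315488) = -0.985838
  k2 = f(2.725000, 0.073958) = -0.253935
  y ← 0.315488 + 0.49·(-0.253935) = 0.191060
y(2.97) ≈ 0.1911

0.1911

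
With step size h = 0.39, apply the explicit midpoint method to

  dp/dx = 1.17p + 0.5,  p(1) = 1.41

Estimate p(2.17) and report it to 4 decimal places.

Midpoint: k1 = f(x_n, p_n); k2 = f(x_n + h/2, p_n + (h/2)·k1); p_{n+1} = p_n + h·k2.
x=1.000000, p=1.410000:
  k1 = f(1.000000, 1.410000) = 2.149700
  k2 = f(1.195000, 1.829191) = 2.640154
  p ← 1.410000 + 0.39·2.640154 = 2.439660
x=1.390000, p=2.439660:
  k1 = f(1.390000, 2.439660) = 3.354402
  k2 = f(1.585000, 3.093769) = 4.119709
  p ← 2.439660 + 0.39·4.119709 = 4.046347
x=1.780000, p=4.046347:
  k1 = f(1.780000, 4.046347) = 5.234226
  k2 = f(1.975000, 5.067021) = 6.428414
  p ← 4.046347 + 0.39·6.428414 = 6.553428
p(2.17) ≈ 6.5534

6.5534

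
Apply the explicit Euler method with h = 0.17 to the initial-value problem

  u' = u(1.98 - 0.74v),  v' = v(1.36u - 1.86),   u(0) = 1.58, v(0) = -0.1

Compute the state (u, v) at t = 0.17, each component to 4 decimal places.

2.1317, -0.1049

Euler on (u,v): u_{n+1} = u_n + h·u', v_{n+1} = v_n + h·v'.
0.000000: (1.580000, -0.100000); f=(3.245320, -0.028880) → (2.131704, -0.104910)
(u(0.17), v(0.17)) ≈ (2.1317, -0.1049)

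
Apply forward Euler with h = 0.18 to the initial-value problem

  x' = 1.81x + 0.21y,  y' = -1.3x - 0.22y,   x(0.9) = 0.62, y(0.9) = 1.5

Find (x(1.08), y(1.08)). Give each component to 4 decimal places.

Euler on (x,y): x_{n+1} = x_n + h·x', y_{n+1} = y_n + h·y'.
0.900000: (0.620000, 1.500000); f=(1.437200, -1.136000) → (0.878696, 1.295520)
(x(1.08), y(1.08)) ≈ (0.8787, 1.2955)

0.8787, 1.2955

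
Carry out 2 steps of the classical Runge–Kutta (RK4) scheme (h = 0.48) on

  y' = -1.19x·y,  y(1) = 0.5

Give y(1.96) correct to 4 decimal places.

RK4: k1 = f(x_n, y_n); k2 = f(x_n + h/2, y_n + (h/2)·k1); k3 = f(x_n + h/2, y_n + (h/2)·k2); k4 = f(x_n + h, y_n + h·k3); y_{n+1} = y_n + (h/6)·(k1 + 2k2 + 2k3 + k4).
x=1.000000, y=0.500000:
  k1 = f(1.000000, 0.500000) = -0.595000
  k2 = f(1.240000, 0.357200) = -0.527084
  k3 = f(1.240000, 0.373500) = -0.551136
  k4 = f(1.480000, 0.235455) = -0.414683
  y ← 0.500000 + (0.48/6)·(k1 + 2k2 + 2k3 + k4) = 0.246710
x=1.480000, y=0.246710:
  k1 = f(1.480000, 0.246710) = -0.434506
  k2 = f(1.720000, 0.142429) = -0.291523
  k3 = f(1.720000, 0.176745) = -0.361761
  k4 = f(1.960000, 0.073065) = -0.170417
  y ← 0.246710 + (0.48/6)·(k1 + 2k2 + 2k3 + k4) = 0.093791
y(1.96) ≈ 0.0938

0.0938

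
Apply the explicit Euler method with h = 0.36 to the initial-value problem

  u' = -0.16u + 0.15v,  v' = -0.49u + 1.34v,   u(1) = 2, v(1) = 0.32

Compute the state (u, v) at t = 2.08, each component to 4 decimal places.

Euler on (u,v): u_{n+1} = u_n + h·u', v_{n+1} = v_n + h·v'.
1.000000: (2.000000, 0.320000); f=(-0.272000, -0.551200) → (1.902080, 0.121568)
1.360000: (1.902080, 0.121568); f=(-0.286098, -0.769118) → (1.799085, -0.155315)
1.720000: (1.799085, -0.155315); f=(-0.311151, -1.089673) → (1.687071, -0.547597)
(u(2.08), v(2.08)) ≈ (1.6871, -0.5476)

1.6871, -0.5476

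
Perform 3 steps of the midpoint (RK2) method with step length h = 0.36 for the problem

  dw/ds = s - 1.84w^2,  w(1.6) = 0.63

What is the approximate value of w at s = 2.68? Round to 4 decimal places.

1.1236

Midpoint: k1 = f(s_n, w_n); k2 = f(s_n + h/2, w_n + (h/2)·k1); w_{n+1} = w_n + h·k2.
s=1.600000, w=0.630000:
  k1 = f(1.600000, 0.630000) = 0.869704
  k2 = f(1.780000, 0.786547) = 0.641673
  w ← 0.630000 + 0.36·0.641673 = 0.861002
s=1.960000, w=0.861002:
  k1 = f(1.960000, 0.861002) = 0.595962
  k2 = f(2.140000, 0.968276) = 0.414894
  w ← 0.861002 + 0.36·0.414894 = 1.010364
s=2.320000, w=1.010364:
  k1 = f(2.320000, 1.010364) = 0.441662
  k2 = f(2.500000, 1.089863) = 0.314444
  w ← 1.010364 + 0.36·0.314444 = 1.123564
w(2.68) ≈ 1.1236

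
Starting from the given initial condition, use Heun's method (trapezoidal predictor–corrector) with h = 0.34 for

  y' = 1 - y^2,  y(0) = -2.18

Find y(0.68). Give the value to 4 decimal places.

Heun: k1 = f(x_n, y_n); k2 = f(x_n + h, y_n + h·k1); y_{n+1} = y_n + (h/2)·(k1 + k2).
x=0.000000, y=-2.180000:
  k1 = f(0.000000, -2.180000) = -3.752400
  k2 = f(0.340000, -3.455816) = -10.942664
  y ← -2.180000 + (0.34/2)·(-3.752400 + (-10.942664)) = -4.678161
x=0.340000, y=-4.678161:
  k1 = f(0.340000, -4.678161) = -20.885190
  k2 = f(0.680000, -11.779125) = -137.747795
  y ← -4.678161 + (0.34/2)·(-20.885190 + (-137.747795)) = -31.645768
y(0.68) ≈ -31.6458

-31.6458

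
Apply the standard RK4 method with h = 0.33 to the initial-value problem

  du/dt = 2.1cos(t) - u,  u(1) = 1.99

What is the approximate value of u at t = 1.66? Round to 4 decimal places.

RK4: k1 = f(t_n, u_n); k2 = f(t_n + h/2, u_n + (h/2)·k1); k3 = f(t_n + h/2, u_n + (h/2)·k2); k4 = f(t_n + h, u_n + h·k3); u_{n+1} = u_n + (h/6)·(k1 + 2k2 + 2k3 + k4).
t=1.000000, u=1.990000:
  k1 = f(1.000000, 1.990000) = -0.855365
  k2 = f(1.165000, 1.848865) = -1.019889
  k3 = f(1.165000, 1.821718) = -0.992742
  k4 = f(1.330000, 1.662395) = -1.161595
  u ← 1.990000 + (0.33/6)·(k1 + 2k2 + 2k3 + k4) = 1.657678
t=1.330000, u=1.657678:
  k1 = f(1.330000, 1.657678) = -1.156878
  k2 = f(1.495000, 1.466793) = -1.307773
  k3 = f(1.495000, 1.441895) = -1.282875
  k4 = f(1.660000, 1.234329) = -1.421408
  u ← 1.657678 + (0.33/6)·(k1 + 2k2 + 2k3 + k4) = 1.230901
u(1.66) ≈ 1.2309

1.2309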